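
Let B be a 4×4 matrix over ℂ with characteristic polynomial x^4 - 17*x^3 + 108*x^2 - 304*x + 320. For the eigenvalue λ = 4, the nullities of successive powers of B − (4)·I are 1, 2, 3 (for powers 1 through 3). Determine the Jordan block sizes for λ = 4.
Block sizes for λ = 4: [3]

From the dimensions of kernels of powers, the number of Jordan blocks of size at least j is d_j − d_{j−1} where d_j = dim ker(N^j) (with d_0 = 0). Computing the differences gives [1, 1, 1].
The number of blocks of size exactly k is (#blocks of size ≥ k) − (#blocks of size ≥ k + 1), so the partition is: 1 block(s) of size 3.
In nonincreasing order the block sizes are [3].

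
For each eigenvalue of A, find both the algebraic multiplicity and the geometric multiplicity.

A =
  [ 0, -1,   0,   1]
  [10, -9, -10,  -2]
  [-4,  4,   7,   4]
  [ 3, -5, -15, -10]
λ = -3: alg = 4, geom = 2

Step 1 — factor the characteristic polynomial to read off the algebraic multiplicities:
  χ_A(x) = (x + 3)^4

Step 2 — compute geometric multiplicities via the rank-nullity identity g(λ) = n − rank(A − λI):
  rank(A − (-3)·I) = 2, so dim ker(A − (-3)·I) = n − 2 = 2

Summary:
  λ = -3: algebraic multiplicity = 4, geometric multiplicity = 2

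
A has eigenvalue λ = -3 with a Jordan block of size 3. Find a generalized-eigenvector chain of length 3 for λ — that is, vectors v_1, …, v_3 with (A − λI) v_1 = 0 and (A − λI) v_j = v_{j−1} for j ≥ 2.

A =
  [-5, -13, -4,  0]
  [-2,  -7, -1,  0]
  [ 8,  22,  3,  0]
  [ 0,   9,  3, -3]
A Jordan chain for λ = -3 of length 3:
v_1 = (-2, 4, -12, 6)ᵀ
v_2 = (-2, -2, 8, 0)ᵀ
v_3 = (1, 0, 0, 0)ᵀ

Let N = A − (-3)·I. We want v_3 with N^3 v_3 = 0 but N^2 v_3 ≠ 0; then v_{j-1} := N · v_j for j = 3, …, 2.

Pick v_3 = (1, 0, 0, 0)ᵀ.
Then v_2 = N · v_3 = (-2, -2, 8, 0)ᵀ.
Then v_1 = N · v_2 = (-2, 4, -12, 6)ᵀ.

Sanity check: (A − (-3)·I) v_1 = (0, 0, 0, 0)ᵀ = 0. ✓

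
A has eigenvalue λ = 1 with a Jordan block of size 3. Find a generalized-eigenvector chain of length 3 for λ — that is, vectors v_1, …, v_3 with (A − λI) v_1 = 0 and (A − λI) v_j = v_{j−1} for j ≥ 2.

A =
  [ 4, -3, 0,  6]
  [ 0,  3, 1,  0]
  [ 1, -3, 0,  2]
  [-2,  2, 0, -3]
A Jordan chain for λ = 1 of length 3:
v_1 = (-3, 1, -2, 2)ᵀ
v_2 = (3, 0, 1, -2)ᵀ
v_3 = (1, 0, 0, 0)ᵀ

Let N = A − (1)·I. We want v_3 with N^3 v_3 = 0 but N^2 v_3 ≠ 0; then v_{j-1} := N · v_j for j = 3, …, 2.

Pick v_3 = (1, 0, 0, 0)ᵀ.
Then v_2 = N · v_3 = (3, 0, 1, -2)ᵀ.
Then v_1 = N · v_2 = (-3, 1, -2, 2)ᵀ.

Sanity check: (A − (1)·I) v_1 = (0, 0, 0, 0)ᵀ = 0. ✓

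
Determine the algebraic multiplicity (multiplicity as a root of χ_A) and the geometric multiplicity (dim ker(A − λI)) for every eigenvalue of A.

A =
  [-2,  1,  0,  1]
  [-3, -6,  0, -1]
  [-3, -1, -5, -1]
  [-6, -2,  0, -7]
λ = -5: alg = 4, geom = 3

Step 1 — factor the characteristic polynomial to read off the algebraic multiplicities:
  χ_A(x) = (x + 5)^4

Step 2 — compute geometric multiplicities via the rank-nullity identity g(λ) = n − rank(A − λI):
  rank(A − (-5)·I) = 1, so dim ker(A − (-5)·I) = n − 1 = 3

Summary:
  λ = -5: algebraic multiplicity = 4, geometric multiplicity = 3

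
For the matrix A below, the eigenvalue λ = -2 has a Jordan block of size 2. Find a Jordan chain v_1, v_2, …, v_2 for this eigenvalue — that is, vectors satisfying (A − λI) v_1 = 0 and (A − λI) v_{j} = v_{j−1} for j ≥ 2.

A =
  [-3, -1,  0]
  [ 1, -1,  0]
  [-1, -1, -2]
A Jordan chain for λ = -2 of length 2:
v_1 = (-1, 1, -1)ᵀ
v_2 = (1, 0, 0)ᵀ

Let N = A − (-2)·I. We want v_2 with N^2 v_2 = 0 but N^1 v_2 ≠ 0; then v_{j-1} := N · v_j for j = 2, …, 2.

Pick v_2 = (1, 0, 0)ᵀ.
Then v_1 = N · v_2 = (-1, 1, -1)ᵀ.

Sanity check: (A − (-2)·I) v_1 = (0, 0, 0)ᵀ = 0. ✓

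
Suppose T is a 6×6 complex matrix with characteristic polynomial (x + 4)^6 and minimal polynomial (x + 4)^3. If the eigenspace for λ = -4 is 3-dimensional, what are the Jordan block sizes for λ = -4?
Block sizes for λ = -4: [3, 2, 1]

Step 1 — from the characteristic polynomial, algebraic multiplicity of λ = -4 is 6. From dim ker(T − (-4)·I) = 3, there are exactly 3 Jordan blocks for λ = -4.
Step 2 — from the minimal polynomial, the factor (x + 4)^3 tells us the largest block for λ = -4 has size 3.
Step 3 — with total size 6, 3 blocks, and largest block 3, the block sizes (in nonincreasing order) are [3, 2, 1].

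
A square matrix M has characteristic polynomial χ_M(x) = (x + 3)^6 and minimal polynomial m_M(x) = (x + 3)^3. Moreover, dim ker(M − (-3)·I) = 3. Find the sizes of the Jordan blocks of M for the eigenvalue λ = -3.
Block sizes for λ = -3: [3, 2, 1]

Step 1 — from the characteristic polynomial, algebraic multiplicity of λ = -3 is 6. From dim ker(M − (-3)·I) = 3, there are exactly 3 Jordan blocks for λ = -3.
Step 2 — from the minimal polynomial, the factor (x + 3)^3 tells us the largest block for λ = -3 has size 3.
Step 3 — with total size 6, 3 blocks, and largest block 3, the block sizes (in nonincreasing order) are [3, 2, 1].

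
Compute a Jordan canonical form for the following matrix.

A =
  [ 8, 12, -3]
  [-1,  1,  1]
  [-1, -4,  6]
J_2(5) ⊕ J_1(5)

The characteristic polynomial is
  det(x·I − A) = x^3 - 15*x^2 + 75*x - 125 = (x - 5)^3

Eigenvalues and multiplicities (the geometric multiplicity of λ is n − rank(A − λI), which equals the number of Jordan blocks for λ):
  λ = 5: algebraic multiplicity = 3, geometric multiplicity = 2

Determining the block sizes for each eigenvalue:
  λ = 5: 2 blocks summing to 3 forces exactly one block of size 2 and the rest size 1 → block sizes [2, 1]

Assembling the blocks gives a Jordan form
J =
  [5, 1, 0]
  [0, 5, 0]
  [0, 0, 5]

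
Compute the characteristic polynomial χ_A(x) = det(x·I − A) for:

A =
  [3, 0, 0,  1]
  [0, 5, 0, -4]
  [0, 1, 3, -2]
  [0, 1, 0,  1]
x^4 - 12*x^3 + 54*x^2 - 108*x + 81

Expanding det(x·I − A) (e.g. by cofactor expansion or by noting that A is similar to its Jordan form J, which has the same characteristic polynomial as A) gives
  χ_A(x) = x^4 - 12*x^3 + 54*x^2 - 108*x + 81
which factors as (x - 3)^4. The eigenvalues (with algebraic multiplicities) are λ = 3 with multiplicity 4.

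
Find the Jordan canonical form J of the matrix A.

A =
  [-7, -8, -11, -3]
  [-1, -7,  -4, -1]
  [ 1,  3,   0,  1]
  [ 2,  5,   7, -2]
J_2(-4) ⊕ J_2(-4)

The characteristic polynomial is
  det(x·I − A) = x^4 + 16*x^3 + 96*x^2 + 256*x + 256 = (x + 4)^4

Eigenvalues and multiplicities (the geometric multiplicity of λ is n − rank(A − λI), which equals the number of Jordan blocks for λ):
  λ = -4: algebraic multiplicity = 4, geometric multiplicity = 2

Determining the block sizes for each eigenvalue:
  λ = -4: with am = 4 and gm = 2, the partition is not yet determined (e.g. several partitions of 4 into 2 parts exist). Let N = A − (-4)·I. Computing rank(N^1) = 2, rank(N^2) = 0; the number of blocks of size ≥ j is rank(N^{j−1}) − rank(N^j), giving [2, 2]. So we have 2 block(s) of size 2 → block sizes [2, 2]

Assembling the blocks gives a Jordan form
J =
  [-4,  1,  0,  0]
  [ 0, -4,  0,  0]
  [ 0,  0, -4,  1]
  [ 0,  0,  0, -4]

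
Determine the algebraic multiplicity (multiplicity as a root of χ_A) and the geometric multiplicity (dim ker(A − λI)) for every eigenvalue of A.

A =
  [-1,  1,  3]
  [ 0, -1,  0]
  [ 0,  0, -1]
λ = -1: alg = 3, geom = 2

Step 1 — factor the characteristic polynomial to read off the algebraic multiplicities:
  χ_A(x) = (x + 1)^3

Step 2 — compute geometric multiplicities via the rank-nullity identity g(λ) = n − rank(A − λI):
  rank(A − (-1)·I) = 1, so dim ker(A − (-1)·I) = n − 1 = 2

Summary:
  λ = -1: algebraic multiplicity = 3, geometric multiplicity = 2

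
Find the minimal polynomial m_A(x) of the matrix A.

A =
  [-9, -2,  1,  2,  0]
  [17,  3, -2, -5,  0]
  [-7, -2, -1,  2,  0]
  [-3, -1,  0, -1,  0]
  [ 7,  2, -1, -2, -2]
x^3 + 6*x^2 + 12*x + 8

The characteristic polynomial is χ_A(x) = (x + 2)^5, so the eigenvalues are known. The minimal polynomial is
  m_A(x) = Π_λ (x − λ)^{k_λ}
where k_λ is the size of the *largest* Jordan block for λ (equivalently, the smallest k with (A − λI)^k v = 0 for every generalised eigenvector v of λ).

  λ = -2: largest Jordan block has size 3, contributing (x + 2)^3

So m_A(x) = (x + 2)^3 = x^3 + 6*x^2 + 12*x + 8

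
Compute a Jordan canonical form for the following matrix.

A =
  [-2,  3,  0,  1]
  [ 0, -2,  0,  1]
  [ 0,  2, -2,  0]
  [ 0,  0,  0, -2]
J_3(-2) ⊕ J_1(-2)

The characteristic polynomial is
  det(x·I − A) = x^4 + 8*x^3 + 24*x^2 + 32*x + 16 = (x + 2)^4

Eigenvalues and multiplicities (the geometric multiplicity of λ is n − rank(A − λI), which equals the number of Jordan blocks for λ):
  λ = -2: algebraic multiplicity = 4, geometric multiplicity = 2

Determining the block sizes for each eigenvalue:
  λ = -2: with am = 4 and gm = 2, the partition is not yet determined (e.g. several partitions of 4 into 2 parts exist). Let N = A − (-2)·I. Computing rank(N^1) = 2, rank(N^2) = 1, rank(N^3) = 0; the number of blocks of size ≥ j is rank(N^{j−1}) − rank(N^j), giving [2, 1, 1]. So we have 1 block(s) of size 3, 1 block(s) of size 1 → block sizes [3, 1]

Assembling the blocks gives a Jordan form
J =
  [-2,  1,  0,  0]
  [ 0, -2,  1,  0]
  [ 0,  0, -2,  0]
  [ 0,  0,  0, -2]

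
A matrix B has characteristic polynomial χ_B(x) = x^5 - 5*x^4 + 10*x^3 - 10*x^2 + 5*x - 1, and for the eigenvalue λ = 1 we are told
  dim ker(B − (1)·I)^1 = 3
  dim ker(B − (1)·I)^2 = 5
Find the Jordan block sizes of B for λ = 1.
Block sizes for λ = 1: [2, 2, 1]

From the dimensions of kernels of powers, the number of Jordan blocks of size at least j is d_j − d_{j−1} where d_j = dim ker(N^j) (with d_0 = 0). Computing the differences gives [3, 2].
The number of blocks of size exactly k is (#blocks of size ≥ k) − (#blocks of size ≥ k + 1), so the partition is: 1 block(s) of size 1, 2 block(s) of size 2.
In nonincreasing order the block sizes are [2, 2, 1].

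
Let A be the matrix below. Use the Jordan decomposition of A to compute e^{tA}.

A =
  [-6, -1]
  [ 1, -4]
e^{tA} =
  [-t*exp(-5*t) + exp(-5*t), -t*exp(-5*t)]
  [t*exp(-5*t), t*exp(-5*t) + exp(-5*t)]

Strategy: write A = P · J · P⁻¹ where J is a Jordan canonical form, so e^{tA} = P · e^{tJ} · P⁻¹, and e^{tJ} can be computed block-by-block.

A has Jordan form
J =
  [-5,  1]
  [ 0, -5]
(up to reordering of blocks).

Per-block formulas:
  For a 2×2 Jordan block J_2(-5): exp(t · J_2(-5)) = e^(-5t)·(I + t·N), where N is the 2×2 nilpotent shift.

After assembling e^{tJ} and conjugating by P, we get:

e^{tA} =
  [-t*exp(-5*t) + exp(-5*t), -t*exp(-5*t)]
  [t*exp(-5*t), t*exp(-5*t) + exp(-5*t)]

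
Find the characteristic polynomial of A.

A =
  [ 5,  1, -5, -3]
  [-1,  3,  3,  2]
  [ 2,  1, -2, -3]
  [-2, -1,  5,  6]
x^4 - 12*x^3 + 54*x^2 - 108*x + 81

Expanding det(x·I − A) (e.g. by cofactor expansion or by noting that A is similar to its Jordan form J, which has the same characteristic polynomial as A) gives
  χ_A(x) = x^4 - 12*x^3 + 54*x^2 - 108*x + 81
which factors as (x - 3)^4. The eigenvalues (with algebraic multiplicities) are λ = 3 with multiplicity 4.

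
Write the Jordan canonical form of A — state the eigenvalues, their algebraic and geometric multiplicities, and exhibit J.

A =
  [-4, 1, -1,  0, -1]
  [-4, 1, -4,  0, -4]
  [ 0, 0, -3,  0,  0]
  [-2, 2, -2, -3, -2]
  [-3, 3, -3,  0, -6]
J_2(-3) ⊕ J_1(-3) ⊕ J_1(-3) ⊕ J_1(-3)

The characteristic polynomial is
  det(x·I − A) = x^5 + 15*x^4 + 90*x^3 + 270*x^2 + 405*x + 243 = (x + 3)^5

Eigenvalues and multiplicities (the geometric multiplicity of λ is n − rank(A − λI), which equals the number of Jordan blocks for λ):
  λ = -3: algebraic multiplicity = 5, geometric multiplicity = 4

Determining the block sizes for each eigenvalue:
  λ = -3: 4 blocks summing to 5 forces exactly one block of size 2 and the rest size 1 → block sizes [2, 1, 1, 1]

Assembling the blocks gives a Jordan form
J =
  [-3,  1,  0,  0,  0]
  [ 0, -3,  0,  0,  0]
  [ 0,  0, -3,  0,  0]
  [ 0,  0,  0, -3,  0]
  [ 0,  0,  0,  0, -3]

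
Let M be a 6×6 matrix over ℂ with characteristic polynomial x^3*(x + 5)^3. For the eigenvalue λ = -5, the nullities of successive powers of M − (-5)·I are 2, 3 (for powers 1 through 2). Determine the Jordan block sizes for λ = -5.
Block sizes for λ = -5: [2, 1]

From the dimensions of kernels of powers, the number of Jordan blocks of size at least j is d_j − d_{j−1} where d_j = dim ker(N^j) (with d_0 = 0). Computing the differences gives [2, 1].
The number of blocks of size exactly k is (#blocks of size ≥ k) − (#blocks of size ≥ k + 1), so the partition is: 1 block(s) of size 1, 1 block(s) of size 2.
In nonincreasing order the block sizes are [2, 1].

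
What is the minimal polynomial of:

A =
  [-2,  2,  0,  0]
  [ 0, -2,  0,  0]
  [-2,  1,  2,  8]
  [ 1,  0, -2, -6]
x^2 + 4*x + 4

The characteristic polynomial is χ_A(x) = (x + 2)^4, so the eigenvalues are known. The minimal polynomial is
  m_A(x) = Π_λ (x − λ)^{k_λ}
where k_λ is the size of the *largest* Jordan block for λ (equivalently, the smallest k with (A − λI)^k v = 0 for every generalised eigenvector v of λ).

  λ = -2: largest Jordan block has size 2, contributing (x + 2)^2

So m_A(x) = (x + 2)^2 = x^2 + 4*x + 4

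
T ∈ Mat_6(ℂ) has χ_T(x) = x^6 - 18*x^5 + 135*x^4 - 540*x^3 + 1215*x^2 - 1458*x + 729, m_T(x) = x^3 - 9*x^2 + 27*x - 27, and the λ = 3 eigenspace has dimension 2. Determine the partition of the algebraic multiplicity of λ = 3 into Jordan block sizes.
Block sizes for λ = 3: [3, 3]

Step 1 — from the characteristic polynomial, algebraic multiplicity of λ = 3 is 6. From dim ker(T − (3)·I) = 2, there are exactly 2 Jordan blocks for λ = 3.
Step 2 — from the minimal polynomial, the factor (x − 3)^3 tells us the largest block for λ = 3 has size 3.
Step 3 — with total size 6, 2 blocks, and largest block 3, the block sizes (in nonincreasing order) are [3, 3].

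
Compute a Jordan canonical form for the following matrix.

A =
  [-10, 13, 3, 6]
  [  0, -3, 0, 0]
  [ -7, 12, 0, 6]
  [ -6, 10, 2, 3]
J_3(-3) ⊕ J_1(-1)

The characteristic polynomial is
  det(x·I − A) = x^4 + 10*x^3 + 36*x^2 + 54*x + 27 = (x + 1)*(x + 3)^3

Eigenvalues and multiplicities (the geometric multiplicity of λ is n − rank(A − λI), which equals the number of Jordan blocks for λ):
  λ = -3: algebraic multiplicity = 3, geometric multiplicity = 1
  λ = -1: algebraic multiplicity = 1, geometric multiplicity = 1

Determining the block sizes for each eigenvalue:
  λ = -3: one block (gm = 1), so the single block has size am = 3 → block sizes [3]
  λ = -1: one block (gm = 1), so the single block has size am = 1 → block sizes [1]

Assembling the blocks gives a Jordan form
J =
  [-3,  1,  0,  0]
  [ 0, -3,  1,  0]
  [ 0,  0, -3,  0]
  [ 0,  0,  0, -1]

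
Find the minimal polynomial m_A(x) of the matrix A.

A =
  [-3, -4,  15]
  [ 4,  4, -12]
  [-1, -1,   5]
x^3 - 6*x^2 + 12*x - 8

The characteristic polynomial is χ_A(x) = (x - 2)^3, so the eigenvalues are known. The minimal polynomial is
  m_A(x) = Π_λ (x − λ)^{k_λ}
where k_λ is the size of the *largest* Jordan block for λ (equivalently, the smallest k with (A − λI)^k v = 0 for every generalised eigenvector v of λ).

  λ = 2: largest Jordan block has size 3, contributing (x − 2)^3

So m_A(x) = (x - 2)^3 = x^3 - 6*x^2 + 12*x - 8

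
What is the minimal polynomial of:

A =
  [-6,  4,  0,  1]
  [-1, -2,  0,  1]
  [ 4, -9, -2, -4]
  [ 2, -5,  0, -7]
x^4 + 17*x^3 + 105*x^2 + 275*x + 250

The characteristic polynomial is χ_A(x) = (x + 2)*(x + 5)^3, so the eigenvalues are known. The minimal polynomial is
  m_A(x) = Π_λ (x − λ)^{k_λ}
where k_λ is the size of the *largest* Jordan block for λ (equivalently, the smallest k with (A − λI)^k v = 0 for every generalised eigenvector v of λ).

  λ = -5: largest Jordan block has size 3, contributing (x + 5)^3
  λ = -2: largest Jordan block has size 1, contributing (x + 2)

So m_A(x) = (x + 2)*(x + 5)^3 = x^4 + 17*x^3 + 105*x^2 + 275*x + 250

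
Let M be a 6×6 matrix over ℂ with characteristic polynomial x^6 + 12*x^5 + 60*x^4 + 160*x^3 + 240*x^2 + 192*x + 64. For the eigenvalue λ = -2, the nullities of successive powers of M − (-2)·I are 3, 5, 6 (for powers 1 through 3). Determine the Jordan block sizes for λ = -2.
Block sizes for λ = -2: [3, 2, 1]

From the dimensions of kernels of powers, the number of Jordan blocks of size at least j is d_j − d_{j−1} where d_j = dim ker(N^j) (with d_0 = 0). Computing the differences gives [3, 2, 1].
The number of blocks of size exactly k is (#blocks of size ≥ k) − (#blocks of size ≥ k + 1), so the partition is: 1 block(s) of size 1, 1 block(s) of size 2, 1 block(s) of size 3.
In nonincreasing order the block sizes are [3, 2, 1].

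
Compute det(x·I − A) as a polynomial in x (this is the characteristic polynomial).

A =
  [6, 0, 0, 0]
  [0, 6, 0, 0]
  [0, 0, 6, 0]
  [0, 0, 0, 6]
x^4 - 24*x^3 + 216*x^2 - 864*x + 1296

Expanding det(x·I − A) (e.g. by cofactor expansion or by noting that A is similar to its Jordan form J, which has the same characteristic polynomial as A) gives
  χ_A(x) = x^4 - 24*x^3 + 216*x^2 - 864*x + 1296
which factors as (x - 6)^4. The eigenvalues (with algebraic multiplicities) are λ = 6 with multiplicity 4.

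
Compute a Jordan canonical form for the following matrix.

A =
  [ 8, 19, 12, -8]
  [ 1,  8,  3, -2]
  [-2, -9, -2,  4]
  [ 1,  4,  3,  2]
J_3(4) ⊕ J_1(4)

The characteristic polynomial is
  det(x·I − A) = x^4 - 16*x^3 + 96*x^2 - 256*x + 256 = (x - 4)^4

Eigenvalues and multiplicities (the geometric multiplicity of λ is n − rank(A − λI), which equals the number of Jordan blocks for λ):
  λ = 4: algebraic multiplicity = 4, geometric multiplicity = 2

Determining the block sizes for each eigenvalue:
  λ = 4: with am = 4 and gm = 2, the partition is not yet determined (e.g. several partitions of 4 into 2 parts exist). Let N = A − (4)·I. Computing rank(N^1) = 2, rank(N^2) = 1, rank(N^3) = 0; the number of blocks of size ≥ j is rank(N^{j−1}) − rank(N^j), giving [2, 1, 1]. So we have 1 block(s) of size 3, 1 block(s) of size 1 → block sizes [3, 1]

Assembling the blocks gives a Jordan form
J =
  [4, 1, 0, 0]
  [0, 4, 1, 0]
  [0, 0, 4, 0]
  [0, 0, 0, 4]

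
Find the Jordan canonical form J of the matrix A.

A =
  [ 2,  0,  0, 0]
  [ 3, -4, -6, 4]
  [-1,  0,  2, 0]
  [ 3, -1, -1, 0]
J_2(-2) ⊕ J_2(2)

The characteristic polynomial is
  det(x·I − A) = x^4 - 8*x^2 + 16 = (x - 2)^2*(x + 2)^2

Eigenvalues and multiplicities (the geometric multiplicity of λ is n − rank(A − λI), which equals the number of Jordan blocks for λ):
  λ = -2: algebraic multiplicity = 2, geometric multiplicity = 1
  λ = 2: algebraic multiplicity = 2, geometric multiplicity = 1

Determining the block sizes for each eigenvalue:
  λ = -2: one block (gm = 1), so the single block has size am = 2 → block sizes [2]
  λ = 2: one block (gm = 1), so the single block has size am = 2 → block sizes [2]

Assembling the blocks gives a Jordan form
J =
  [-2,  1, 0, 0]
  [ 0, -2, 0, 0]
  [ 0,  0, 2, 1]
  [ 0,  0, 0, 2]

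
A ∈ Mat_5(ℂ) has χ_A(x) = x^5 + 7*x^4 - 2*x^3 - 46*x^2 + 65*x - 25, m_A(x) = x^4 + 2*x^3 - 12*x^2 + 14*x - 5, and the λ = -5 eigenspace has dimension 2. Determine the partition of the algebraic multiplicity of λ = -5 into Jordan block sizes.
Block sizes for λ = -5: [1, 1]

Step 1 — from the characteristic polynomial, algebraic multiplicity of λ = -5 is 2. From dim ker(A − (-5)·I) = 2, there are exactly 2 Jordan blocks for λ = -5.
Step 2 — from the minimal polynomial, the factor (x + 5) tells us the largest block for λ = -5 has size 1.
Step 3 — with total size 2, 2 blocks, and largest block 1, the block sizes (in nonincreasing order) are [1, 1].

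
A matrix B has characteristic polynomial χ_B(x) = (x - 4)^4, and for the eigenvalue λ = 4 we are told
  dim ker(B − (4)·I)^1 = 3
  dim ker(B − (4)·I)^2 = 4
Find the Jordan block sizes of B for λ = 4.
Block sizes for λ = 4: [2, 1, 1]

From the dimensions of kernels of powers, the number of Jordan blocks of size at least j is d_j − d_{j−1} where d_j = dim ker(N^j) (with d_0 = 0). Computing the differences gives [3, 1].
The number of blocks of size exactly k is (#blocks of size ≥ k) − (#blocks of size ≥ k + 1), so the partition is: 2 block(s) of size 1, 1 block(s) of size 2.
In nonincreasing order the block sizes are [2, 1, 1].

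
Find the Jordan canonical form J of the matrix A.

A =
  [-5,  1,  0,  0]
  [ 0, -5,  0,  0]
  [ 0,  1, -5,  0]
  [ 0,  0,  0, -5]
J_2(-5) ⊕ J_1(-5) ⊕ J_1(-5)

The characteristic polynomial is
  det(x·I − A) = x^4 + 20*x^3 + 150*x^2 + 500*x + 625 = (x + 5)^4

Eigenvalues and multiplicities (the geometric multiplicity of λ is n − rank(A − λI), which equals the number of Jordan blocks for λ):
  λ = -5: algebraic multiplicity = 4, geometric multiplicity = 3

Determining the block sizes for each eigenvalue:
  λ = -5: 3 blocks summing to 4 forces exactly one block of size 2 and the rest size 1 → block sizes [2, 1, 1]

Assembling the blocks gives a Jordan form
J =
  [-5,  1,  0,  0]
  [ 0, -5,  0,  0]
  [ 0,  0, -5,  0]
  [ 0,  0,  0, -5]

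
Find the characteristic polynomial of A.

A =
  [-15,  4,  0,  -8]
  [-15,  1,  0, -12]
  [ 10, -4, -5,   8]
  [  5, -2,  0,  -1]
x^4 + 20*x^3 + 150*x^2 + 500*x + 625

Expanding det(x·I − A) (e.g. by cofactor expansion or by noting that A is similar to its Jordan form J, which has the same characteristic polynomial as A) gives
  χ_A(x) = x^4 + 20*x^3 + 150*x^2 + 500*x + 625
which factors as (x + 5)^4. The eigenvalues (with algebraic multiplicities) are λ = -5 with multiplicity 4.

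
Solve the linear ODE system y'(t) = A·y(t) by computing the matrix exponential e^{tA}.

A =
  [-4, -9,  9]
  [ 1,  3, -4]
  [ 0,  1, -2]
e^{tA} =
  [-3*t*exp(-t) + exp(-t), -9*t*exp(-t), 9*t*exp(-t)]
  [t^2*exp(-t)/2 + t*exp(-t), 3*t^2*exp(-t)/2 + 4*t*exp(-t) + exp(-t), -3*t^2*exp(-t)/2 - 4*t*exp(-t)]
  [t^2*exp(-t)/2, 3*t^2*exp(-t)/2 + t*exp(-t), -3*t^2*exp(-t)/2 - t*exp(-t) + exp(-t)]

Strategy: write A = P · J · P⁻¹ where J is a Jordan canonical form, so e^{tA} = P · e^{tJ} · P⁻¹, and e^{tJ} can be computed block-by-block.

A has Jordan form
J =
  [-1,  1,  0]
  [ 0, -1,  1]
  [ 0,  0, -1]
(up to reordering of blocks).

Per-block formulas:
  For a 3×3 Jordan block J_3(-1): exp(t · J_3(-1)) = e^(-1t)·(I + t·N + (t^2/2)·N^2), where N is the 3×3 nilpotent shift.

After assembling e^{tJ} and conjugating by P, we get:

e^{tA} =
  [-3*t*exp(-t) + exp(-t), -9*t*exp(-t), 9*t*exp(-t)]
  [t^2*exp(-t)/2 + t*exp(-t), 3*t^2*exp(-t)/2 + 4*t*exp(-t) + exp(-t), -3*t^2*exp(-t)/2 - 4*t*exp(-t)]
  [t^2*exp(-t)/2, 3*t^2*exp(-t)/2 + t*exp(-t), -3*t^2*exp(-t)/2 - t*exp(-t) + exp(-t)]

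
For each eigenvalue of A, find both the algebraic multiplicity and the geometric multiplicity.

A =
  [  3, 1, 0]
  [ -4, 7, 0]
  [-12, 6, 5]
λ = 5: alg = 3, geom = 2

Step 1 — factor the characteristic polynomial to read off the algebraic multiplicities:
  χ_A(x) = (x - 5)^3

Step 2 — compute geometric multiplicities via the rank-nullity identity g(λ) = n − rank(A − λI):
  rank(A − (5)·I) = 1, so dim ker(A − (5)·I) = n − 1 = 2

Summary:
  λ = 5: algebraic multiplicity = 3, geometric multiplicity = 2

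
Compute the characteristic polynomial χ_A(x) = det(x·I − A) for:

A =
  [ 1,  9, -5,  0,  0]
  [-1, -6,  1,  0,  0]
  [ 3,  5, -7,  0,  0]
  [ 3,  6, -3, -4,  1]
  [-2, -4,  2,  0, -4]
x^5 + 20*x^4 + 160*x^3 + 640*x^2 + 1280*x + 1024

Expanding det(x·I − A) (e.g. by cofactor expansion or by noting that A is similar to its Jordan form J, which has the same characteristic polynomial as A) gives
  χ_A(x) = x^5 + 20*x^4 + 160*x^3 + 640*x^2 + 1280*x + 1024
which factors as (x + 4)^5. The eigenvalues (with algebraic multiplicities) are λ = -4 with multiplicity 5.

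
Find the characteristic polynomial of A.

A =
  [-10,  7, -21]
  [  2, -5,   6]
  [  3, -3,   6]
x^3 + 9*x^2 + 27*x + 27

Expanding det(x·I − A) (e.g. by cofactor expansion or by noting that A is similar to its Jordan form J, which has the same characteristic polynomial as A) gives
  χ_A(x) = x^3 + 9*x^2 + 27*x + 27
which factors as (x + 3)^3. The eigenvalues (with algebraic multiplicities) are λ = -3 with multiplicity 3.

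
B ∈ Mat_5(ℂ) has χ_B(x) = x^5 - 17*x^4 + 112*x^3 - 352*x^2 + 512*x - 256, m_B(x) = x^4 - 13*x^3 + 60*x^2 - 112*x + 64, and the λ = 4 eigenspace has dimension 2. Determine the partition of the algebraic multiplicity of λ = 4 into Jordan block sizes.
Block sizes for λ = 4: [3, 1]

Step 1 — from the characteristic polynomial, algebraic multiplicity of λ = 4 is 4. From dim ker(B − (4)·I) = 2, there are exactly 2 Jordan blocks for λ = 4.
Step 2 — from the minimal polynomial, the factor (x − 4)^3 tells us the largest block for λ = 4 has size 3.
Step 3 — with total size 4, 2 blocks, and largest block 3, the block sizes (in nonincreasing order) are [3, 1].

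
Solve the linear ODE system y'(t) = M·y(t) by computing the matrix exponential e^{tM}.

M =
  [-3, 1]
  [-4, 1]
e^{tM} =
  [-2*t*exp(-t) + exp(-t), t*exp(-t)]
  [-4*t*exp(-t), 2*t*exp(-t) + exp(-t)]

Strategy: write M = P · J · P⁻¹ where J is a Jordan canonical form, so e^{tM} = P · e^{tJ} · P⁻¹, and e^{tJ} can be computed block-by-block.

M has Jordan form
J =
  [-1,  1]
  [ 0, -1]
(up to reordering of blocks).

Per-block formulas:
  For a 2×2 Jordan block J_2(-1): exp(t · J_2(-1)) = e^(-1t)·(I + t·N), where N is the 2×2 nilpotent shift.

After assembling e^{tJ} and conjugating by P, we get:

e^{tM} =
  [-2*t*exp(-t) + exp(-t), t*exp(-t)]
  [-4*t*exp(-t), 2*t*exp(-t) + exp(-t)]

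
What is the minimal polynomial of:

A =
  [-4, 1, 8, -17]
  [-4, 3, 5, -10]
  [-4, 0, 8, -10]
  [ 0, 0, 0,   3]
x^3 - 7*x^2 + 16*x - 12

The characteristic polynomial is χ_A(x) = (x - 3)^2*(x - 2)^2, so the eigenvalues are known. The minimal polynomial is
  m_A(x) = Π_λ (x − λ)^{k_λ}
where k_λ is the size of the *largest* Jordan block for λ (equivalently, the smallest k with (A − λI)^k v = 0 for every generalised eigenvector v of λ).

  λ = 2: largest Jordan block has size 2, contributing (x − 2)^2
  λ = 3: largest Jordan block has size 1, contributing (x − 3)

So m_A(x) = (x - 3)*(x - 2)^2 = x^3 - 7*x^2 + 16*x - 12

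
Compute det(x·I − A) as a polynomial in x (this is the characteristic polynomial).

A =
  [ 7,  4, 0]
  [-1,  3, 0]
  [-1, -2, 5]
x^3 - 15*x^2 + 75*x - 125

Expanding det(x·I − A) (e.g. by cofactor expansion or by noting that A is similar to its Jordan form J, which has the same characteristic polynomial as A) gives
  χ_A(x) = x^3 - 15*x^2 + 75*x - 125
which factors as (x - 5)^3. The eigenvalues (with algebraic multiplicities) are λ = 5 with multiplicity 3.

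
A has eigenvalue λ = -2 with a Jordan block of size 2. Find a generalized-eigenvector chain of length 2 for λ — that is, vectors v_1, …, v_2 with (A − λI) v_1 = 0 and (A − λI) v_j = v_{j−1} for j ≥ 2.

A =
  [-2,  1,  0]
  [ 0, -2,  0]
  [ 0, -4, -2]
A Jordan chain for λ = -2 of length 2:
v_1 = (1, 0, -4)ᵀ
v_2 = (0, 1, 0)ᵀ

Let N = A − (-2)·I. We want v_2 with N^2 v_2 = 0 but N^1 v_2 ≠ 0; then v_{j-1} := N · v_j for j = 2, …, 2.

Pick v_2 = (0, 1, 0)ᵀ.
Then v_1 = N · v_2 = (1, 0, -4)ᵀ.

Sanity check: (A − (-2)·I) v_1 = (0, 0, 0)ᵀ = 0. ✓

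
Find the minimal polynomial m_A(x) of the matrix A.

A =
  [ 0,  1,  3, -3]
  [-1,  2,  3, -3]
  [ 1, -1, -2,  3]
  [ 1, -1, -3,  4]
x^2 - 2*x + 1

The characteristic polynomial is χ_A(x) = (x - 1)^4, so the eigenvalues are known. The minimal polynomial is
  m_A(x) = Π_λ (x − λ)^{k_λ}
where k_λ is the size of the *largest* Jordan block for λ (equivalently, the smallest k with (A − λI)^k v = 0 for every generalised eigenvector v of λ).

  λ = 1: largest Jordan block has size 2, contributing (x − 1)^2

So m_A(x) = (x - 1)^2 = x^2 - 2*x + 1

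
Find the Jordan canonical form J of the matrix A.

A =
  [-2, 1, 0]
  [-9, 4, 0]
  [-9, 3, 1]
J_2(1) ⊕ J_1(1)

The characteristic polynomial is
  det(x·I − A) = x^3 - 3*x^2 + 3*x - 1 = (x - 1)^3

Eigenvalues and multiplicities (the geometric multiplicity of λ is n − rank(A − λI), which equals the number of Jordan blocks for λ):
  λ = 1: algebraic multiplicity = 3, geometric multiplicity = 2

Determining the block sizes for each eigenvalue:
  λ = 1: 2 blocks summing to 3 forces exactly one block of size 2 and the rest size 1 → block sizes [2, 1]

Assembling the blocks gives a Jordan form
J =
  [1, 1, 0]
  [0, 1, 0]
  [0, 0, 1]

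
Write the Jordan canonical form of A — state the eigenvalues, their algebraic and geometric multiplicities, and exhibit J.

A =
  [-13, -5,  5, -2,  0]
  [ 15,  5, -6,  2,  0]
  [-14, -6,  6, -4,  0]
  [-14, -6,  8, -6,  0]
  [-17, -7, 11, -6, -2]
J_3(-2) ⊕ J_1(-2) ⊕ J_1(-2)

The characteristic polynomial is
  det(x·I − A) = x^5 + 10*x^4 + 40*x^3 + 80*x^2 + 80*x + 32 = (x + 2)^5

Eigenvalues and multiplicities (the geometric multiplicity of λ is n − rank(A − λI), which equals the number of Jordan blocks for λ):
  λ = -2: algebraic multiplicity = 5, geometric multiplicity = 3

Determining the block sizes for each eigenvalue:
  λ = -2: with am = 5 and gm = 3, the partition is not yet determined (e.g. several partitions of 5 into 3 parts exist). Let N = A − (-2)·I. Computing rank(N^1) = 2, rank(N^2) = 1, rank(N^3) = 0; the number of blocks of size ≥ j is rank(N^{j−1}) − rank(N^j), giving [3, 1, 1]. So we have 1 block(s) of size 3, 2 block(s) of size 1 → block sizes [3, 1, 1]

Assembling the blocks gives a Jordan form
J =
  [-2,  1,  0,  0,  0]
  [ 0, -2,  1,  0,  0]
  [ 0,  0, -2,  0,  0]
  [ 0,  0,  0, -2,  0]
  [ 0,  0,  0,  0, -2]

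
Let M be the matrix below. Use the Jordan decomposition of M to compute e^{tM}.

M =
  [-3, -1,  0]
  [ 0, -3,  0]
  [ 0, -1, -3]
e^{tM} =
  [exp(-3*t), -t*exp(-3*t), 0]
  [0, exp(-3*t), 0]
  [0, -t*exp(-3*t), exp(-3*t)]

Strategy: write M = P · J · P⁻¹ where J is a Jordan canonical form, so e^{tM} = P · e^{tJ} · P⁻¹, and e^{tJ} can be computed block-by-block.

M has Jordan form
J =
  [-3,  1,  0]
  [ 0, -3,  0]
  [ 0,  0, -3]
(up to reordering of blocks).

Per-block formulas:
  For a 1×1 block at λ = -3: exp(t · [-3]) = [e^(-3t)].
  For a 2×2 Jordan block J_2(-3): exp(t · J_2(-3)) = e^(-3t)·(I + t·N), where N is the 2×2 nilpotent shift.

After assembling e^{tJ} and conjugating by P, we get:

e^{tM} =
  [exp(-3*t), -t*exp(-3*t), 0]
  [0, exp(-3*t), 0]
  [0, -t*exp(-3*t), exp(-3*t)]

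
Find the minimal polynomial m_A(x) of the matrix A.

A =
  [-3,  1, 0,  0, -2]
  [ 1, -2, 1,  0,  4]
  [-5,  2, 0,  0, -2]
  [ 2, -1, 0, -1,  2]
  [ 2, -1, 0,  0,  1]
x^3 + 3*x^2 + 3*x + 1

The characteristic polynomial is χ_A(x) = (x + 1)^5, so the eigenvalues are known. The minimal polynomial is
  m_A(x) = Π_λ (x − λ)^{k_λ}
where k_λ is the size of the *largest* Jordan block for λ (equivalently, the smallest k with (A − λI)^k v = 0 for every generalised eigenvector v of λ).

  λ = -1: largest Jordan block has size 3, contributing (x + 1)^3

So m_A(x) = (x + 1)^3 = x^3 + 3*x^2 + 3*x + 1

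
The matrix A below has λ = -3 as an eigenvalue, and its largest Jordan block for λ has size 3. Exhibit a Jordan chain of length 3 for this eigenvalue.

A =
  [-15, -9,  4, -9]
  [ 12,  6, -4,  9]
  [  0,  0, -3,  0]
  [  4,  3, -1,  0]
A Jordan chain for λ = -3 of length 3:
v_1 = (-3, 3, 0, 1)ᵀ
v_2 = (4, -4, 0, -1)ᵀ
v_3 = (0, 0, 1, 0)ᵀ

Let N = A − (-3)·I. We want v_3 with N^3 v_3 = 0 but N^2 v_3 ≠ 0; then v_{j-1} := N · v_j for j = 3, …, 2.

Pick v_3 = (0, 0, 1, 0)ᵀ.
Then v_2 = N · v_3 = (4, -4, 0, -1)ᵀ.
Then v_1 = N · v_2 = (-3, 3, 0, 1)ᵀ.

Sanity check: (A − (-3)·I) v_1 = (0, 0, 0, 0)ᵀ = 0. ✓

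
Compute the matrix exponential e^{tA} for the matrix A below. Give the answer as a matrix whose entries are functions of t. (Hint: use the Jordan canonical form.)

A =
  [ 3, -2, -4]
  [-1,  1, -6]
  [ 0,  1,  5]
e^{tA} =
  [t^2*exp(3*t) + exp(3*t), -2*t*exp(3*t), 2*t^2*exp(3*t) - 4*t*exp(3*t)]
  [t^2*exp(3*t) - t*exp(3*t), -2*t*exp(3*t) + exp(3*t), 2*t^2*exp(3*t) - 6*t*exp(3*t)]
  [-t^2*exp(3*t)/2, t*exp(3*t), -t^2*exp(3*t) + 2*t*exp(3*t) + exp(3*t)]

Strategy: write A = P · J · P⁻¹ where J is a Jordan canonical form, so e^{tA} = P · e^{tJ} · P⁻¹, and e^{tJ} can be computed block-by-block.

A has Jordan form
J =
  [3, 1, 0]
  [0, 3, 1]
  [0, 0, 3]
(up to reordering of blocks).

Per-block formulas:
  For a 3×3 Jordan block J_3(3): exp(t · J_3(3)) = e^(3t)·(I + t·N + (t^2/2)·N^2), where N is the 3×3 nilpotent shift.

After assembling e^{tJ} and conjugating by P, we get:

e^{tA} =
  [t^2*exp(3*t) + exp(3*t), -2*t*exp(3*t), 2*t^2*exp(3*t) - 4*t*exp(3*t)]
  [t^2*exp(3*t) - t*exp(3*t), -2*t*exp(3*t) + exp(3*t), 2*t^2*exp(3*t) - 6*t*exp(3*t)]
  [-t^2*exp(3*t)/2, t*exp(3*t), -t^2*exp(3*t) + 2*t*exp(3*t) + exp(3*t)]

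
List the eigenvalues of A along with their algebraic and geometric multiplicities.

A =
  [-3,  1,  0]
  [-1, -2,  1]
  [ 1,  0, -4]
λ = -3: alg = 3, geom = 1

Step 1 — factor the characteristic polynomial to read off the algebraic multiplicities:
  χ_A(x) = (x + 3)^3

Step 2 — compute geometric multiplicities via the rank-nullity identity g(λ) = n − rank(A − λI):
  rank(A − (-3)·I) = 2, so dim ker(A − (-3)·I) = n − 2 = 1

Summary:
  λ = -3: algebraic multiplicity = 3, geometric multiplicity = 1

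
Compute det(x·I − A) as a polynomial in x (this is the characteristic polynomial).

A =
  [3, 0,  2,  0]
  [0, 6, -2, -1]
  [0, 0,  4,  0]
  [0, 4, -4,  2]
x^4 - 15*x^3 + 84*x^2 - 208*x + 192

Expanding det(x·I − A) (e.g. by cofactor expansion or by noting that A is similar to its Jordan form J, which has the same characteristic polynomial as A) gives
  χ_A(x) = x^4 - 15*x^3 + 84*x^2 - 208*x + 192
which factors as (x - 4)^3*(x - 3). The eigenvalues (with algebraic multiplicities) are λ = 3 with multiplicity 1, λ = 4 with multiplicity 3.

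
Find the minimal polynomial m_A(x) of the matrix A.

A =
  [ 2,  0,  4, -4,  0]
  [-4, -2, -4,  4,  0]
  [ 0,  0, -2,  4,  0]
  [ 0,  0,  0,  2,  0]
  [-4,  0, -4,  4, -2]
x^2 - 4

The characteristic polynomial is χ_A(x) = (x - 2)^2*(x + 2)^3, so the eigenvalues are known. The minimal polynomial is
  m_A(x) = Π_λ (x − λ)^{k_λ}
where k_λ is the size of the *largest* Jordan block for λ (equivalently, the smallest k with (A − λI)^k v = 0 for every generalised eigenvector v of λ).

  λ = -2: largest Jordan block has size 1, contributing (x + 2)
  λ = 2: largest Jordan block has size 1, contributing (x − 2)

So m_A(x) = (x - 2)*(x + 2) = x^2 - 4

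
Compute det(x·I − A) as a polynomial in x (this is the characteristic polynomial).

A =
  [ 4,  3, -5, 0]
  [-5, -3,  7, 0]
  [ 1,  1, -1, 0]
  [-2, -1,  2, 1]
x^4 - x^3

Expanding det(x·I − A) (e.g. by cofactor expansion or by noting that A is similar to its Jordan form J, which has the same characteristic polynomial as A) gives
  χ_A(x) = x^4 - x^3
which factors as x^3*(x - 1). The eigenvalues (with algebraic multiplicities) are λ = 0 with multiplicity 3, λ = 1 with multiplicity 1.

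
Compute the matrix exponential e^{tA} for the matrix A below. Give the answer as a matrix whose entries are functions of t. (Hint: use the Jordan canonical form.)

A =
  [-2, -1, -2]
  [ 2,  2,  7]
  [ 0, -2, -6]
e^{tA} =
  [-t^2*exp(-2*t) + exp(-2*t), -t*exp(-2*t), t^2*exp(-2*t)/2 - 2*t*exp(-2*t)]
  [4*t^2*exp(-2*t) + 2*t*exp(-2*t), 4*t*exp(-2*t) + exp(-2*t), -2*t^2*exp(-2*t) + 7*t*exp(-2*t)]
  [-2*t^2*exp(-2*t), -2*t*exp(-2*t), t^2*exp(-2*t) - 4*t*exp(-2*t) + exp(-2*t)]

Strategy: write A = P · J · P⁻¹ where J is a Jordan canonical form, so e^{tA} = P · e^{tJ} · P⁻¹, and e^{tJ} can be computed block-by-block.

A has Jordan form
J =
  [-2,  1,  0]
  [ 0, -2,  1]
  [ 0,  0, -2]
(up to reordering of blocks).

Per-block formulas:
  For a 3×3 Jordan block J_3(-2): exp(t · J_3(-2)) = e^(-2t)·(I + t·N + (t^2/2)·N^2), where N is the 3×3 nilpotent shift.

After assembling e^{tJ} and conjugating by P, we get:

e^{tA} =
  [-t^2*exp(-2*t) + exp(-2*t), -t*exp(-2*t), t^2*exp(-2*t)/2 - 2*t*exp(-2*t)]
  [4*t^2*exp(-2*t) + 2*t*exp(-2*t), 4*t*exp(-2*t) + exp(-2*t), -2*t^2*exp(-2*t) + 7*t*exp(-2*t)]
  [-2*t^2*exp(-2*t), -2*t*exp(-2*t), t^2*exp(-2*t) - 4*t*exp(-2*t) + exp(-2*t)]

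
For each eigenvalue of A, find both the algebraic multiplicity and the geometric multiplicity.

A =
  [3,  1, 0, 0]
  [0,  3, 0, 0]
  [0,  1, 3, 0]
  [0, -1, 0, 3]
λ = 3: alg = 4, geom = 3

Step 1 — factor the characteristic polynomial to read off the algebraic multiplicities:
  χ_A(x) = (x - 3)^4

Step 2 — compute geometric multiplicities via the rank-nullity identity g(λ) = n − rank(A − λI):
  rank(A − (3)·I) = 1, so dim ker(A − (3)·I) = n − 1 = 3

Summary:
  λ = 3: algebraic multiplicity = 4, geometric multiplicity = 3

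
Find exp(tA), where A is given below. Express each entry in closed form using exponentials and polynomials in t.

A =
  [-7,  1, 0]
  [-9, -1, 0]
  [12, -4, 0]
e^{tA} =
  [-3*t*exp(-4*t) + exp(-4*t), t*exp(-4*t), 0]
  [-9*t*exp(-4*t), 3*t*exp(-4*t) + exp(-4*t), 0]
  [3 - 3*exp(-4*t), -1 + exp(-4*t), 1]

Strategy: write A = P · J · P⁻¹ where J is a Jordan canonical form, so e^{tA} = P · e^{tJ} · P⁻¹, and e^{tJ} can be computed block-by-block.

A has Jordan form
J =
  [-4,  1, 0]
  [ 0, -4, 0]
  [ 0,  0, 0]
(up to reordering of blocks).

Per-block formulas:
  For a 2×2 Jordan block J_2(-4): exp(t · J_2(-4)) = e^(-4t)·(I + t·N), where N is the 2×2 nilpotent shift.
  For a 1×1 block at λ = 0: exp(t · [0]) = [e^(0t)].

After assembling e^{tJ} and conjugating by P, we get:

e^{tA} =
  [-3*t*exp(-4*t) + exp(-4*t), t*exp(-4*t), 0]
  [-9*t*exp(-4*t), 3*t*exp(-4*t) + exp(-4*t), 0]
  [3 - 3*exp(-4*t), -1 + exp(-4*t), 1]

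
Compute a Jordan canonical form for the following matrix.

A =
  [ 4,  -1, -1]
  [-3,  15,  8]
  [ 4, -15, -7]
J_3(4)

The characteristic polynomial is
  det(x·I − A) = x^3 - 12*x^2 + 48*x - 64 = (x - 4)^3

Eigenvalues and multiplicities (the geometric multiplicity of λ is n − rank(A − λI), which equals the number of Jordan blocks for λ):
  λ = 4: algebraic multiplicity = 3, geometric multiplicity = 1

Determining the block sizes for each eigenvalue:
  λ = 4: one block (gm = 1), so the single block has size am = 3 → block sizes [3]

Assembling the blocks gives a Jordan form
J =
  [4, 1, 0]
  [0, 4, 1]
  [0, 0, 4]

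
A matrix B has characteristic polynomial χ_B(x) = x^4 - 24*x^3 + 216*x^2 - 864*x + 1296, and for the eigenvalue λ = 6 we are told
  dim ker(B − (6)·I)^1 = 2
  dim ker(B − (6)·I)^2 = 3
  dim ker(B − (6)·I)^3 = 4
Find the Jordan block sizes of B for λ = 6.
Block sizes for λ = 6: [3, 1]

From the dimensions of kernels of powers, the number of Jordan blocks of size at least j is d_j − d_{j−1} where d_j = dim ker(N^j) (with d_0 = 0). Computing the differences gives [2, 1, 1].
The number of blocks of size exactly k is (#blocks of size ≥ k) − (#blocks of size ≥ k + 1), so the partition is: 1 block(s) of size 1, 1 block(s) of size 3.
In nonincreasing order the block sizes are [3, 1].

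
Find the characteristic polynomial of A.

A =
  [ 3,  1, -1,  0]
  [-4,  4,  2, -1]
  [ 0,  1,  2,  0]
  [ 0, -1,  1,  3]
x^4 - 12*x^3 + 54*x^2 - 108*x + 81

Expanding det(x·I − A) (e.g. by cofactor expansion or by noting that A is similar to its Jordan form J, which has the same characteristic polynomial as A) gives
  χ_A(x) = x^4 - 12*x^3 + 54*x^2 - 108*x + 81
which factors as (x - 3)^4. The eigenvalues (with algebraic multiplicities) are λ = 3 with multiplicity 4.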